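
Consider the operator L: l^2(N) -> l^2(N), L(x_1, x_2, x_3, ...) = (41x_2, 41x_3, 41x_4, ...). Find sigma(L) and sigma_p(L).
sigma(L) = closed disk {z in C : |z| ≤ 41}; sigma_p(L) = open disk {z in C : |z| < 41}

Note L = 41·V where V is the unit left shift (V x)_k = x_{k+1}; so sigma(L) = 41·sigma(V) and ||L|| = 41||V||. ||L x||^2 = 1681sum_{k≥2} |x_k|^2 ≤ 1681||x||^2, with equality on {x : x_1 = 0}, so ||L|| = 41. For any lambda with |lambda| < 41, set r = lambda/41 (|r| < 1); the vector x = (1, r, r^2, ...) is in l^2 and satisfies L x = 41(r, r^2, ...) = lambda x, so lambda is an eigenvalue. On the boundary |lambda| = 41 the geometric series diverges, so no l^2 eigenvector exists, but these lambda lie in the approximate point spectrum. Hence sigma(L) is the closed disk of radius 41 and sigma_p(L) is the open disk.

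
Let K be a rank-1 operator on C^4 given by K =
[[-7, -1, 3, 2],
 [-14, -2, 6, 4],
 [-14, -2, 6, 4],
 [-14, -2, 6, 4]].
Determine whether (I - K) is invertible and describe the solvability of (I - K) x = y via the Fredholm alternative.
(I - K) is singular (det(I - K) = 0, i.e. 1 ∈ sigma(K)). (I - K) x = y is solvable iff y ⊥ ker((I - K)^*) = span{(-7, -1, 3, 2)}, i.e. iff -7y_1 - y_2 + 3y_3 + 2y_4 = 0. When solvable, the solutions are x = y + c·(1, 2, 2, 2), c arbitrary (ker(I - K) = span{(1, 2, 2, 2)}, dimension 1).

K has rank 1, so it is an outer product K = u v^T: every row of K is a multiple of one row vector. Reading off the entries, u = (1, 2, 2, 2) and v = (-7, -1, 3, 2) (row i of K equals u_i·v^T). A rank-one matrix u v^T satisfies K u = u (v·u) and kills the (3)-dimensional subspace v^⊥, so its characteristic polynomial is lambda^3 (lambda - v·u) with v·u = tr K = 1. Hence the eigenvalues of I - K are 1 (multiplicity 3) and 1 - (1) = 0, so det(I - K) = 0. (Direct check: I - K =
[[8, 1, -3, -2],
 [14, 3, -6, -4],
 [14, 2, -5, -4],
 [14, 2, -6, -3]]
has determinant 0.) So 1 is an eigenvalue of K and (I - K) is not invertible. The finite-dimensional Fredholm alternative says: either (I - K) is invertible, or ker(I - K) ≠ {0} and then range(I - K) = ker((I - K)^*)^⊥, with dim ker(I - K) = dim ker((I - K)^*). We are in the second case, so we need both kernels. Kernel of I - K: (I - K) u = u - u (v·u) = u - u = 0, so ker(I - K) = span{u} = span{(1, 2, 2, 2)} (it is exactly 1-dimensional because rank(I - K) = 3). Kernel of the adjoint: K is real, so (I - K)^* = I - K^T = I - v u^T, and (I - v u^T) v = v - v (u·v) = 0; hence ker((I - K)^*) = span{v} = span{(-7, -1, 3, 2)}. Therefore (I - K) x = y is solvable iff <y, v> = 0, i.e. iff -7y_1 - y_2 + 3y_3 + 2y_4 = 0. When this holds, K y = u (v·y) = 0, so (I - K) y = y and x = y is a particular solution; the full solution set is the line x = y + c·u = y + c·(1, 2, 2, 2), c ∈ C.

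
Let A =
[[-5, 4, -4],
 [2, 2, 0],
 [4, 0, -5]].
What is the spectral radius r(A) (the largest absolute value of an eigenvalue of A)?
r(A) ≈ 6.5875

The eigenvalues of A are the roots of its characteristic polynomial. With M = A (coefficients from the trace, the sum of principal 2x2 minors, and det A):
  p(λ) = det(λ I - M) = λ^3 + 8λ^2 + 13λ - 122.
No integer candidate from the rational root theorem (±divisors of 122) is a root, so the roots are irrational. The cubic discriminant is Δ = -378368 < 0, so there is one real root and a complex-conjugate pair. p(2) = -56 and p(3) = 16 have opposite signs, so a root lies in (2, 3); Newton's method refines it to λ ≈ 2.8114. Dividing out (λ - (2.8114)) leaves approximately λ^2 + 10.8114λ + 43.395. For λ^2 + 10.8114λ + 43.395 the discriminant is -56.6938. It is negative, so the remaining roots are the complex-conjugate pair λ ≈ -5.4057 ± 3.7648i. Their product equals the constant term, so |λ|^2 ≈ 43.395 and |λ| ≈ 6.5875.
Thus the eigenvalues (to 4 decimals) are 2.8114 (modulus 2.8114); -5.4057 ± 3.7648i (modulus 6.5875). The spectral radius is the largest modulus: r(A) ≈ 6.5875. (Cross-check: r(A) ≤ ||A||_2 ≈ 7.5557; equality holds whenever A is normal, though it can also hold for some non-normal A.)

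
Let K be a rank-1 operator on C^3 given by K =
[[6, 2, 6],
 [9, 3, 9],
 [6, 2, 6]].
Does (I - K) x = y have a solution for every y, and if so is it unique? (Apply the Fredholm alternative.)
(I - K) is invertible (det(I - K) = -14 ≠ 0), so for every y in C^3 the equation (I - K) x = y has a unique solution.

K has rank 1, so it is an outer product K = u v^T: every row of K is a multiple of one row vector. Reading off the entries, u = (-2, -3, -2) and v = (-3, -1, -3) (row i of K equals u_i·v^T). A rank-one matrix u v^T satisfies K u = u (v·u) and kills the (2)-dimensional subspace v^⊥, so its characteristic polynomial is lambda^2 (lambda - v·u) with v·u = tr K = 15. Hence the eigenvalues of I - K are 1 (multiplicity 2) and 1 - (15) = -14, so det(I - K) = -14. (Direct check: I - K =
[[-5, -2, -6],
 [-9, -2, -9],
 [-6, -2, -5]]
has determinant -14.) The finite-dimensional Fredholm alternative says: either (I - K) is invertible, or ker(I - K) ≠ {0} and then range(I - K) = ker((I - K)^*)^⊥, with dim ker(I - K) = dim ker((I - K)^*). Since det(I - K) ≠ 0, 1 is not an eigenvalue of K and ker(I - K) = {0}, so we are in the first case: for every y there is a unique x = (I - K)^(-1) y. Explicitly, by the Sherman–Morrison formula, (I - u v^T)^(-1) = I + u v^T/(1 - v·u), i.e. (I - K)^(-1) = I + K/(-14).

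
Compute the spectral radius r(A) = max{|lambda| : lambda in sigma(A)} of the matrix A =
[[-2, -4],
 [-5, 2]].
r(A) = sqrt(96)/2 ≈ 4.899

The eigenvalues of A are the roots of its characteristic polynomial. With M = A (coefficients from the trace and determinant):
  p(λ) = det(λ I - M) = λ^2 - 24.
For λ^2 - 24 the discriminant is 96. It is nonnegative but not a perfect square, so the roots are real and irrational: λ = ± sqrt(96)/2 ≈ 4.899, -4.899.
Thus the eigenvalues (to 4 decimals) are 4.899 (modulus 4.899); -4.899 (modulus 4.899). The spectral radius is the largest modulus: r(A) = sqrt(96)/2 ≈ 4.899. (Cross-check: r(A) ≤ ||A||_2 ≈ 5.4244; equality holds whenever A is normal, though it can also hold for some non-normal A.)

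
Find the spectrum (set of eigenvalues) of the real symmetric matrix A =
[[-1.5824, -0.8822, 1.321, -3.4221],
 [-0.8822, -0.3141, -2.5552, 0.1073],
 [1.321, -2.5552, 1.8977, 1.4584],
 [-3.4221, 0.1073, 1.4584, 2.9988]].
sigma(A) ≈ {-4, -2, 4, 5}

A is real symmetric, so its spectrum consists of real eigenvalues. Expanding the characteristic polynomial of the displayed matrix gives
  det(λ I - A) = p(λ) = λ^4 + (-3)λ^3 + (-26)λ^2 + (48)λ + (160.0014).
Solving p(λ) = 0 yields eigenvalues ≈ -4, -2, 4, 5. (A is shown rounded to 4 decimals, so these recover the underlying integer eigenvalues to within that precision.)
Verification: the trace of A = 3 equals the sum of eigenvalues 3, and det(A) ≈ 160.0014 matches the eigenvalue product 160.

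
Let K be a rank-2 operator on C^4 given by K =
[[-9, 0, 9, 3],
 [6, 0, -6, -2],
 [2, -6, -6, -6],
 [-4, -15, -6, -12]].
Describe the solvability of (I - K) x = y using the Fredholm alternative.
(I - K) is invertible (det(I - K) = 154 ≠ 0), so for every y in C^4 the equation (I - K) x = y has a unique solution.

K has rank 2 and factors as K = U V^T = u1 v1^T + u2 v2^T with u1 = (-3, 2, 2, 2), v1 = (1, -3, -3, -3), u2 = (3, -2, 0, 3), v2 = (-2, -3, 0, -2) (multiplying out reproduces the displayed K). The nonzero eigenvalues of U V^T coincide with those of the 2 x 2 matrix G = V^T U = [[v1·u1, v1·u2], [v2·u1, v2·u2]] = [[-21, 0], [-4, -6]], and by the Sylvester determinant identity det(I_4 - U V^T) = det(I_2 - V^T U) = det([[22, 0], [4, 7]]) = (22)(7) - (0)(4) = 154. (Direct check: I - K =
[[10, 0, -9, -3],
 [-6, 1, 6, 2],
 [-2, 6, 7, 6],
 [4, 15, 6, 13]]
has determinant 154.) The finite-dimensional Fredholm alternative says: either (I - K) is invertible, or ker(I - K) ≠ {0} and then range(I - K) = ker((I - K)^*)^⊥, with dim ker(I - K) = dim ker((I - K)^*). Since det(I - K) ≠ 0, 1 is not an eigenvalue of K and ker(I - K) = {0}, so we are in the first case: for every y there is a unique x = (I - K)^(-1) y. (Explicitly, by the Woodbury identity, (I - U V^T)^(-1) = I + U (I_2 - G)^(-1) V^T.)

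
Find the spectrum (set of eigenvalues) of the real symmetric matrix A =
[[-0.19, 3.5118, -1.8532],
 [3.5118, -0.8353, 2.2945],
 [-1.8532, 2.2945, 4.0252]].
sigma(A) ≈ {-5, 3, 5}

A is real symmetric, so its spectrum consists of real eigenvalues. Expanding the characteristic polynomial of the displayed matrix gives
  det(λ I - A) = p(λ) = λ^3 + (-3)λ^2 + (-25)λ + (75).
Solving p(λ) = 0 yields eigenvalues ≈ -5, 3, 5. (A is shown rounded to 4 decimals, so these recover the underlying integer eigenvalues to within that precision.)
Verification: the trace of A = 3 equals the sum of eigenvalues 3, and det(A) ≈ -74.9994 matches the eigenvalue product -75.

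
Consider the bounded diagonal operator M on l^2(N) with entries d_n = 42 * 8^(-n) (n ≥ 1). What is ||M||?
||M|| = 21/4 (attained at n = 1)

For M diagonal, ||M|| = sup_n |d_n|. The sequence d_n = 42 * 8^(-n) is positive and strictly decreasing (ratio 8^(-1) < 1), so the supremum is d_1 = 42/8 = 21/4. Hence ||M|| = 21/4.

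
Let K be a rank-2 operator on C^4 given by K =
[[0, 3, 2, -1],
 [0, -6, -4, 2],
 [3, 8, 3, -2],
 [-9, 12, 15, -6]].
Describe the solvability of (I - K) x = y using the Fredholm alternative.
(I - K) is invertible (det(I - K) = 33 ≠ 0), so for every y in C^4 the equation (I - K) x = y has a unique solution.

K has rank 2 and factors as K = U V^T = u1 v1^T + u2 v2^T with u1 = (0, 0, -1, 3), v1 = (-3, 1, 3, -1), u2 = (1, -2, 3, 3), v2 = (0, 3, 2, -1) (multiplying out reproduces the displayed K). The nonzero eigenvalues of U V^T coincide with those of the 2 x 2 matrix G = V^T U = [[v1·u1, v1·u2], [v2·u1, v2·u2]] = [[-6, 1], [-5, -3]], and by the Sylvester determinant identity det(I_4 - U V^T) = det(I_2 - V^T U) = det([[7, -1], [5, 4]]) = (7)(4) - (-1)(5) = 33. (Direct check: I - K =
[[1, -3, -2, 1],
 [0, 7, 4, -2],
 [-3, -8, -2, 2],
 [9, -12, -15, 7]]
has determinant 33.) The finite-dimensional Fredholm alternative says: either (I - K) is invertible, or ker(I - K) ≠ {0} and then range(I - K) = ker((I - K)^*)^⊥, with dim ker(I - K) = dim ker((I - K)^*). Since det(I - K) ≠ 0, 1 is not an eigenvalue of K and ker(I - K) = {0}, so we are in the first case: for every y there is a unique x = (I - K)^(-1) y. (Explicitly, by the Woodbury identity, (I - U V^T)^(-1) = I + U (I_2 - G)^(-1) V^T.)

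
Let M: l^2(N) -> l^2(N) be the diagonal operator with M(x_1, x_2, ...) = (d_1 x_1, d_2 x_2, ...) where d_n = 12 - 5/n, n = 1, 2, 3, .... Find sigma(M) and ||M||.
sigma(M) = {12 - 5/n : n ≥ 1} ∪ {12}; ||M|| = 12

A bounded diagonal operator on l^2 with diagonal entries d_n has spectrum equal to the closure of {d_n : n ≥ 1}: every d_n is an eigenvalue (with eigenvector e_n), so {d_n} ⊂ sigma(M); the spectrum is closed, so its closure is too; and for lambda not in the closure, (M - lambda I) has bounded inverse (the diagonal entries 1/(d_n - lambda) are bounded). For our sequence d_n = 12 - 5/n, n = 1, 2, 3, ...:
  - {d_n} = {12 - 5/n : n ≥ 1}; the only limit point is 12
  - closure = {12 - 5/n : n ≥ 1} ∪ {12}
For the norm: a diagonal operator has ||M|| = sup_n |d_n|. Here d_n = 12 - 5/n increases monotonically from d_1 = 7 toward 12, with all terms in [7, 12); so sup_n |d_n| = 12 (the supremum is the limit, not attained). So ||M|| = 12.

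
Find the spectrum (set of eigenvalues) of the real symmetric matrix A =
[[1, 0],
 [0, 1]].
sigma(A) ≈ {1} (1 with multiplicity 2)

A is real symmetric, so its spectrum consists of real eigenvalues. Expanding the characteristic polynomial of the displayed matrix gives
  det(λ I - A) = p(λ) = λ^2 + (-2)λ + (1).
Solving p(λ) = 0 yields eigenvalues ≈ 1, 1. (A is shown rounded to 4 decimals, so these recover the underlying integer eigenvalues to within that precision.)
Verification: the trace of A = 2 equals the sum of eigenvalues 2, and det(A) ≈ 1.0000 matches the eigenvalue product 1.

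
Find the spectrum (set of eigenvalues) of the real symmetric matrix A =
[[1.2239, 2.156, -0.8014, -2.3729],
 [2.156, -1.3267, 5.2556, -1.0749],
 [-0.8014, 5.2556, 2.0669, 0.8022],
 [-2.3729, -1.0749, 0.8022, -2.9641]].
sigma(A) ≈ {-6, -4, 3, 6}

A is real symmetric, so its spectrum consists of real eigenvalues. Expanding the characteristic polynomial of the displayed matrix gives
  det(λ I - A) = p(λ) = λ^4 + (1)λ^3 + (-48)λ^2 + (-36)λ + (431.994).
Solving p(λ) = 0 yields eigenvalues ≈ -6, -4, 3, 6. (A is shown rounded to 4 decimals, so these recover the underlying integer eigenvalues to within that precision.)
Verification: the trace of A = -1 equals the sum of eigenvalues -1, and det(A) ≈ 431.9940 matches the eigenvalue product 432.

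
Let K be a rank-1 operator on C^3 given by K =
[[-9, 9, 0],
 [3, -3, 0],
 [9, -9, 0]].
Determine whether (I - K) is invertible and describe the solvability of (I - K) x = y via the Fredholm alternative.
(I - K) is invertible (det(I - K) = 13 ≠ 0), so for every y in C^3 the equation (I - K) x = y has a unique solution.

K has rank 1, so it is an outer product K = u v^T: every row of K is a multiple of one row vector. Reading off the entries, u = (-3, 1, 3) and v = (3, -3, 0) (row i of K equals u_i·v^T). A rank-one matrix u v^T satisfies K u = u (v·u) and kills the (2)-dimensional subspace v^⊥, so its characteristic polynomial is lambda^2 (lambda - v·u) with v·u = tr K = -12. Hence the eigenvalues of I - K are 1 (multiplicity 2) and 1 - (-12) = 13, so det(I - K) = 13. (Direct check: I - K =
[[10, -9, 0],
 [-3, 4, 0],
 [-9, 9, 1]]
has determinant 13.) The finite-dimensional Fredholm alternative says: either (I - K) is invertible, or ker(I - K) ≠ {0} and then range(I - K) = ker((I - K)^*)^⊥, with dim ker(I - K) = dim ker((I - K)^*). Since det(I - K) ≠ 0, 1 is not an eigenvalue of K and ker(I - K) = {0}, so we are in the first case: for every y there is a unique x = (I - K)^(-1) y. Explicitly, by the Sherman–Morrison formula, (I - u v^T)^(-1) = I + u v^T/(1 - v·u), i.e. (I - K)^(-1) = I + K/(13).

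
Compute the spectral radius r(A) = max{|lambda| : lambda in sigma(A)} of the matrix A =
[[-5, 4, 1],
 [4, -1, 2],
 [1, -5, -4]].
r(A) ≈ 7.3079

The eigenvalues of A are the roots of its characteristic polynomial. With M = A (coefficients from the trace, the sum of principal 2x2 minors, and det A):
  p(λ) = det(λ I - M) = λ^3 + 10λ^2 + 22λ + 17.
No integer candidate from the rational root theorem (±divisors of 17) is a root, so the roots are irrational. The cubic discriminant is Δ = -2675 < 0, so there is one real root and a complex-conjugate pair. p(-8) = -31 and p(-7) = 10 have opposite signs, so a root lies in (-8, -7); Newton's method refines it to λ ≈ -7.3079. Dividing out (λ - (-7.3079)) leaves approximately λ^2 + 2.6921λ + 2.3263. For λ^2 + 2.6921λ + 2.3263 the discriminant is -2.0575. It is negative, so the remaining roots are the complex-conjugate pair λ ≈ -1.3461 ± 0.7172i. Their product equals the constant term, so |λ|^2 ≈ 2.3263 and |λ| ≈ 1.5252.
Thus the eigenvalues (to 4 decimals) are -7.3079 (modulus 7.3079); -1.3461 ± 0.7172i (modulus 1.5252). The spectral radius is the largest modulus: r(A) ≈ 7.3079. (Cross-check: r(A) ≤ ||A||_2 ≈ 8.7249; equality holds whenever A is normal, though it can also hold for some non-normal A.)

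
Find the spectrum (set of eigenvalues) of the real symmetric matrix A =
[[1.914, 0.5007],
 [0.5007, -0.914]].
sigma(A) ≈ {-1, 2}

A is real symmetric, so its spectrum consists of real eigenvalues. Expanding the characteristic polynomial of the displayed matrix gives
  det(λ I - A) = p(λ) = λ^2 + (-1)λ + (-2).
Solving p(λ) = 0 yields eigenvalues ≈ -1, 2. (A is shown rounded to 4 decimals, so these recover the underlying integer eigenvalues to within that precision.)
Verification: the trace of A = 1 equals the sum of eigenvalues 1, and det(A) ≈ -2.0001 matches the eigenvalue product -2.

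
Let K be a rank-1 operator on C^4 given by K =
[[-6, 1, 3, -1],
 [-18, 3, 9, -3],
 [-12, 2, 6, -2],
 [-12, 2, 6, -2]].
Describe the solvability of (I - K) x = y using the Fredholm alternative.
(I - K) is singular (det(I - K) = 0, i.e. 1 ∈ sigma(K)). (I - K) x = y is solvable iff y ⊥ ker((I - K)^*) = span{(-6, 1, 3, -1)}, i.e. iff -6y_1 + y_2 + 3y_3 - y_4 = 0. When solvable, the solutions are x = y + c·(1, 3, 2, 2), c arbitrary (ker(I - K) = span{(1, 3, 2, 2)}, dimension 1).

K has rank 1, so it is an outer product K = u v^T: every row of K is a multiple of one row vector. Reading off the entries, u = (1, 3, 2, 2) and v = (-6, 1, 3, -1) (row i of K equals u_i·v^T). A rank-one matrix u v^T satisfies K u = u (v·u) and kills the (3)-dimensional subspace v^⊥, so its characteristic polynomial is lambda^3 (lambda - v·u) with v·u = tr K = 1. Hence the eigenvalues of I - K are 1 (multiplicity 3) and 1 - (1) = 0, so det(I - K) = 0. (Direct check: I - K =
[[7, -1, -3, 1],
 [18, -2, -9, 3],
 [12, -2, -5, 2],
 [12, -2, -6, 3]]
has determinant 0.) So 1 is an eigenvalue of K and (I - K) is not invertible. The finite-dimensional Fredholm alternative says: either (I - K) is invertible, or ker(I - K) ≠ {0} and then range(I - K) = ker((I - K)^*)^⊥, with dim ker(I - K) = dim ker((I - K)^*). We are in the second case, so we need both kernels. Kernel of I - K: (I - K) u = u - u (v·u) = u - u = 0, so ker(I - K) = span{u} = span{(1, 3, 2, 2)} (it is exactly 1-dimensional because rank(I - K) = 3). Kernel of the adjoint: K is real, so (I - K)^* = I - K^T = I - v u^T, and (I - v u^T) v = v - v (u·v) = 0; hence ker((I - K)^*) = span{v} = span{(-6, 1, 3, -1)}. Therefore (I - K) x = y is solvable iff <y, v> = 0, i.e. iff -6y_1 + y_2 + 3y_3 - y_4 = 0. When this holds, K y = u (v·y) = 0, so (I - K) y = y and x = y is a particular solution; the full solution set is the line x = y + c·u = y + c·(1, 3, 2, 2), c ∈ C.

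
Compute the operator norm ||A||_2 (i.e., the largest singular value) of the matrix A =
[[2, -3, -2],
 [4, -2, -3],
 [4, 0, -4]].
||A||_2 ≈ 8.4019 (= sqrt(largest eigenvalue of A^T A))

||A||_2 = sigma_max(A) = sqrt(lambda_max(A^T A)). Form the symmetric matrix M = A^T A =
[[36, -14, -32],
 [-14, 13, 12],
 [-32, 12, 29]].
Its characteristic polynomial (trace, sum of principal 2x2 minors, determinant of M give the coefficients) is
  p(λ) = det(λ I - M) = λ^3 - 78λ^2 + 525λ - 144.
No integer candidate from the rational root theorem (±divisors of 144) is a root, so the roots are irrational. The cubic discriminant is Δ = 930330576 > 0, so there are three distinct real roots. p(0) = -144 and p(1) = 304 have opposite signs, so a root lies in (0, 1); Newton's method refines it to λ ≈ 0.2864. p(7) = 52 and p(8) = -424 have opposite signs, so a root lies in (7, 8); Newton's method refines it to λ ≈ 7.1218. p(70) = -2594 and p(71) = 1844 have opposite signs, so a root lies in (70, 71); Newton's method refines it to λ ≈ 70.5918. Check (Vieta): the three roots sum to 78, matching tr M = 78.
So the eigenvalues of A^T A are ≈ 0.2864, 7.1218, 70.5918 (all ≥ 0, as they must be for A^T A). The largest is λ_max ≈ 70.5918, hence ||A||_2 = sqrt(λ_max) ≈ 8.4019.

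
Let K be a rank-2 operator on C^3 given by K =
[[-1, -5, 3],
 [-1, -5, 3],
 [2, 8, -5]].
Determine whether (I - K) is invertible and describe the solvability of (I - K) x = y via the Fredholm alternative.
(I - K) is invertible (det(I - K) = 12 ≠ 0), so for every y in C^3 the equation (I - K) x = y has a unique solution.

K has rank 2 and factors as K = U V^T = u1 v1^T + u2 v2^T with u1 = (-1, -1, 2), v1 = (1, 3, -2), u2 = (-1, -1, 1), v2 = (0, 2, -1) (multiplying out reproduces the displayed K). The nonzero eigenvalues of U V^T coincide with those of the 2 x 2 matrix G = V^T U = [[v1·u1, v1·u2], [v2·u1, v2·u2]] = [[-8, -6], [-4, -3]], and by the Sylvester determinant identity det(I_3 - U V^T) = det(I_2 - V^T U) = det([[9, 6], [4, 4]]) = (9)(4) - (6)(4) = 12. (Direct check: I - K =
[[2, 5, -3],
 [1, 6, -3],
 [-2, -8, 6]]
has determinant 12.) The finite-dimensional Fredholm alternative says: either (I - K) is invertible, or ker(I - K) ≠ {0} and then range(I - K) = ker((I - K)^*)^⊥, with dim ker(I - K) = dim ker((I - K)^*). Since det(I - K) ≠ 0, 1 is not an eigenvalue of K and ker(I - K) = {0}, so we are in the first case: for every y there is a unique x = (I - K)^(-1) y. (Explicitly, by the Woodbury identity, (I - U V^T)^(-1) = I + U (I_2 - G)^(-1) V^T.)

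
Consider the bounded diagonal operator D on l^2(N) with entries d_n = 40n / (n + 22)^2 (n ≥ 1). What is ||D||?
||D|| = 5/11 (attained at n = 22)

For D diagonal, ||D|| = sup_n |d_n|. Treat f(x) = 40x / (x + 22)^2 for real x > 0. By the quotient rule, f'(x) = 40(22 - x)/(x + 22)^3, which is positive for x < 22 and negative for x > 22. So f has a unique maximum at x = 22, and since 22 is a positive integer, the supremum over n ≥ 1 is attained at n = 22: d_22 = 40·22/(22 + 22)^2 = 40·22/1936 = 5/11. Hence ||D|| = 5/11.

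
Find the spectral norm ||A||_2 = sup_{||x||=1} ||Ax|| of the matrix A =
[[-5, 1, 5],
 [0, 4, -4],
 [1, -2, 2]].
||A||_2 ≈ 7.896 (= sqrt(largest eigenvalue of A^T A))

||A||_2 = sigma_max(A) = sqrt(lambda_max(A^T A)). Form the symmetric matrix M = A^T A =
[[26, -7, -23],
 [-7, 21, -15],
 [-23, -15, 45]].
Its characteristic polynomial (trace, sum of principal 2x2 minors, determinant of M give the coefficients) is
  p(λ) = det(λ I - M) = λ^3 - 92λ^2 + 1858λ - 576.
No integer candidate from the rational root theorem (±divisors of 576) is a root, so the roots are irrational. The cubic discriminant is Δ = 3531842592 > 0, so there are three distinct real roots. p(0) = -576 and p(1) = 1191 have opposite signs, so a root lies in (0, 1); Newton's method refines it to λ ≈ 0.3149. p(29) = 323 and p(30) = -636 have opposite signs, so a root lies in (29, 30); Newton's method refines it to λ ≈ 29.3377. p(62) = -700 and p(63) = 1377 have opposite signs, so a root lies in (62, 63); Newton's method refines it to λ ≈ 62.3474. Check (Vieta): the three roots sum to 92, matching tr M = 92.
So the eigenvalues of A^T A are ≈ 0.3149, 29.3377, 62.3474 (all ≥ 0, as they must be for A^T A). The largest is λ_max ≈ 62.3474, hence ||A||_2 = sqrt(λ_max) ≈ 7.896.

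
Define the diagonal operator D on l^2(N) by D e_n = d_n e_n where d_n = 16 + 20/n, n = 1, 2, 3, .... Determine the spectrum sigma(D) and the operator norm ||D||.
sigma(D) = {16 + 20/n : n ≥ 1} ∪ {16}; ||D|| = 36

A bounded diagonal operator on l^2 with diagonal entries d_n has spectrum equal to the closure of {d_n : n ≥ 1}: every d_n is an eigenvalue (with eigenvector e_n), so {d_n} ⊂ sigma(D); the spectrum is closed, so its closure is too; and for lambda not in the closure, (D - lambda I) has bounded inverse (the diagonal entries 1/(d_n - lambda) are bounded). For our sequence d_n = 16 + 20/n, n = 1, 2, 3, ...:
  - {d_n} = {16 + 20/n : n ≥ 1}; the only limit point is 16
  - closure = {16 + 20/n : n ≥ 1} ∪ {16}
For the norm: a diagonal operator has ||D|| = sup_n |d_n|. Here d_n = 16 + 20/n is positive and decreasing, so sup_n |d_n| = d_1 = 16 + 20 = 36. So ||D|| = 36.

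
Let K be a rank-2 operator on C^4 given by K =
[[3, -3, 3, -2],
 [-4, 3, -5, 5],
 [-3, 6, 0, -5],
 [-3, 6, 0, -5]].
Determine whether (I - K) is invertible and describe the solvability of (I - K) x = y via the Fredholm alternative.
(I - K) is invertible (det(I - K) = -30 ≠ 0), so for every y in C^4 the equation (I - K) x = y has a unique solution.

K has rank 2 and factors as K = U V^T = u1 v1^T + u2 v2^T with u1 = (-1, 2, -1, -1), v1 = (-1, 0, -2, 3), u2 = (1, -1, -2, -2), v2 = (2, -3, 1, 1) (multiplying out reproduces the displayed K). The nonzero eigenvalues of U V^T coincide with those of the 2 x 2 matrix G = V^T U = [[v1·u1, v1·u2], [v2·u1, v2·u2]] = [[0, -3], [-10, 1]], and by the Sylvester determinant identity det(I_4 - U V^T) = det(I_2 - V^T U) = det([[1, 3], [10, 0]]) = (1)(0) - (3)(10) = -30. (Direct check: I - K =
[[-2, 3, -3, 2],
 [4, -2, 5, -5],
 [3, -6, 1, 5],
 [3, -6, 0, 6]]
has determinant -30.) The finite-dimensional Fredholm alternative says: either (I - K) is invertible, or ker(I - K) ≠ {0} and then range(I - K) = ker((I - K)^*)^⊥, with dim ker(I - K) = dim ker((I - K)^*). Since det(I - K) ≠ 0, 1 is not an eigenvalue of K and ker(I - K) = {0}, so we are in the first case: for every y there is a unique x = (I - K)^(-1) y. (Explicitly, by the Woodbury identity, (I - U V^T)^(-1) = I + U (I_2 - G)^(-1) V^T.)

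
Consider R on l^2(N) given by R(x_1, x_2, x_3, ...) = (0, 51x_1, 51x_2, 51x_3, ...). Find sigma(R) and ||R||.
sigma(R) = closed disk {z in C : |z| ≤ 51}; ||R|| = 51

Note R = 51·U where U is the unit right shift (U x)_k = x_{k-1} (with x_0 := 0); so ||R|| = 51||U|| and sigma(R) = 51·sigma(U). ||R x||^2 = sum_{k≥1} |51x_k|^2 = 2601||x||^2, so ||R|| = 51 and sigma(R) ⊂ {|z| ≤ 51}. For any |lambda| < 51, the equation (R - lambda I) x = 0 forces x_1 = 0, then 51x_k = lambda x_{k+1} ⇒ x = 0, so R has no eigenvalues. But (R - lambda I) is not surjective for |lambda| < 51: solving (R - lambda I) x = e_1 would require x_n proportional to (lambda/51)^(-n), which is not in l^2. So every |lambda| < 51 lies in the residual spectrum. The boundary |lambda| = 51 is in the approximate point spectrum (the spectrum is closed). Hence sigma(R) is the closed disk of radius 51.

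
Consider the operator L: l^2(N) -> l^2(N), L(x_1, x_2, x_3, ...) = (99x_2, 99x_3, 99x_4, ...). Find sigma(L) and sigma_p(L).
sigma(L) = closed disk {z in C : |z| ≤ 99}; sigma_p(L) = open disk {z in C : |z| < 99}

Note L = 99·V where V is the unit left shift (V x)_k = x_{k+1}; so sigma(L) = 99·sigma(V) and ||L|| = 99||V||. ||L x||^2 = 9801sum_{k≥2} |x_k|^2 ≤ 9801||x||^2, with equality on {x : x_1 = 0}, so ||L|| = 99. For any lambda with |lambda| < 99, set r = lambda/99 (|r| < 1); the vector x = (1, r, r^2, ...) is in l^2 and satisfies L x = 99(r, r^2, ...) = lambda x, so lambda is an eigenvalue. On the boundary |lambda| = 99 the geometric series diverges, so no l^2 eigenvector exists, but these lambda lie in the approximate point spectrum. Hence sigma(L) is the closed disk of radius 99 and sigma_p(L) is the open disk.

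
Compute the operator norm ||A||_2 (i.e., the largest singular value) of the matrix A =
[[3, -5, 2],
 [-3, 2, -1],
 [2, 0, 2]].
||A||_2 ≈ 7.3281 (= sqrt(largest eigenvalue of A^T A))

||A||_2 = sigma_max(A) = sqrt(lambda_max(A^T A)). Form the symmetric matrix M = A^T A =
[[22, -21, 13],
 [-21, 29, -12],
 [13, -12, 9]].
Its characteristic polynomial (trace, sum of principal 2x2 minors, determinant of M give the coefficients) is
  p(λ) = det(λ I - M) = λ^3 - 60λ^2 + 343λ - 256.
No integer candidate from the rational root theorem (±divisors of 256) is a root, so the roots are irrational. The cubic discriminant is Δ = 134001140 > 0, so there are three distinct real roots. p(0) = -256 and p(1) = 28 have opposite signs, so a root lies in (0, 1); Newton's method refines it to λ ≈ 0.8798. p(5) = 84 and p(6) = -142 have opposite signs, so a root lies in (5, 6); Newton's method refines it to λ ≈ 5.4186. p(53) = -1740 and p(54) = 770 have opposite signs, so a root lies in (53, 54); Newton's method refines it to λ ≈ 53.7016. Check (Vieta): the three roots sum to 60, matching tr M = 60.
So the eigenvalues of A^T A are ≈ 0.8798, 5.4186, 53.7016 (all ≥ 0, as they must be for A^T A). The largest is λ_max ≈ 53.7016, hence ||A||_2 = sqrt(λ_max) ≈ 7.3281.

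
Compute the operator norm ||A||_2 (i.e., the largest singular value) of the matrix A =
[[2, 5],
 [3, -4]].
||A||_2 = sqrt((54 + sqrt(800))/2) ≈ 6.4142 (= sqrt(largest eigenvalue of A^T A))

||A||_2 = sigma_max(A) = sqrt(lambda_max(A^T A)). Form the symmetric matrix M = A^T A =
[[13, -2],
 [-2, 41]].
Its characteristic polynomial (trace, determinant of M give the coefficients) is
  p(λ) = det(λ I - M) = λ^2 - 54λ + 529.
For λ^2 - 54λ + 529 the discriminant is 800. It is nonnegative but not a perfect square, so the roots are real and irrational: λ = (54 ± sqrt(800))/2 ≈ 41.1421, 12.8579.
So the eigenvalues of A^T A are ≈ 12.8579, 41.1421 (all ≥ 0, as they must be for A^T A). The largest is λ_max = (54 + sqrt(800))/2 ≈ 41.1421, hence ||A||_2 = sqrt(λ_max) = sqrt((54 + sqrt(800))/2) ≈ 6.4142.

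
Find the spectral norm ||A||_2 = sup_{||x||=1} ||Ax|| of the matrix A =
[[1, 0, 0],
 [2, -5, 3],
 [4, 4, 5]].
||A||_2 ≈ 7.6015 (= sqrt(largest eigenvalue of A^T A))

||A||_2 = sigma_max(A) = sqrt(lambda_max(A^T A)). Form the symmetric matrix M = A^T A =
[[21, 6, 26],
 [6, 41, 5],
 [26, 5, 34]].
Its characteristic polynomial (trace, sum of principal 2x2 minors, determinant of M give the coefficients) is
  p(λ) = det(λ I - M) = λ^3 - 96λ^2 + 2232λ - 1369.
No integer candidate from the rational root theorem (±divisors of 1369) is a root, so the roots are irrational. The cubic discriminant is Δ = 1819439253 > 0, so there are three distinct real roots. p(0) = -1369 and p(1) = 768 have opposite signs, so a root lies in (0, 1); Newton's method refines it to λ ≈ 0.6303. p(37) = 444 and p(38) = -305 have opposite signs, so a root lies in (37, 38); Newton's method refines it to λ ≈ 37.5874. p(57) = -856 and p(58) = 255 have opposite signs, so a root lies in (57, 58); Newton's method refines it to λ ≈ 57.7822. Check (Vieta): the three roots sum to 96, matching tr M = 96.
So the eigenvalues of A^T A are ≈ 0.6303, 37.5874, 57.7822 (all ≥ 0, as they must be for A^T A). The largest is λ_max ≈ 57.7822, hence ||A||_2 = sqrt(λ_max) ≈ 7.6015.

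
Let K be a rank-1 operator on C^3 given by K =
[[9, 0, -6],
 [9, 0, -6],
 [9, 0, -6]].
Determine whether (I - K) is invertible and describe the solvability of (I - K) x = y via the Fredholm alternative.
(I - K) is invertible (det(I - K) = -2 ≠ 0), so for every y in C^3 the equation (I - K) x = y has a unique solution.

K has rank 1, so it is an outer product K = u v^T: every row of K is a multiple of one row vector. Reading off the entries, u = (3, 3, 3) and v = (3, 0, -2) (row i of K equals u_i·v^T). A rank-one matrix u v^T satisfies K u = u (v·u) and kills the (2)-dimensional subspace v^⊥, so its characteristic polynomial is lambda^2 (lambda - v·u) with v·u = tr K = 3. Hence the eigenvalues of I - K are 1 (multiplicity 2) and 1 - (3) = -2, so det(I - K) = -2. (Direct check: I - K =
[[-8, 0, 6],
 [-9, 1, 6],
 [-9, 0, 7]]
has determinant -2.) The finite-dimensional Fredholm alternative says: either (I - K) is invertible, or ker(I - K) ≠ {0} and then range(I - K) = ker((I - K)^*)^⊥, with dim ker(I - K) = dim ker((I - K)^*). Since det(I - K) ≠ 0, 1 is not an eigenvalue of K and ker(I - K) = {0}, so we are in the first case: for every y there is a unique x = (I - K)^(-1) y. Explicitly, by the Sherman–Morrison formula, (I - u v^T)^(-1) = I + u v^T/(1 - v·u), i.e. (I - K)^(-1) = I + K/(-2).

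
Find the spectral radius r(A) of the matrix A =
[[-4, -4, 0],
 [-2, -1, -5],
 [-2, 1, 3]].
r(A) ≈ 6.1651

The eigenvalues of A are the roots of its characteristic polynomial. With M = A (coefficients from the trace, the sum of principal 2x2 minors, and det A):
  p(λ) = det(λ I - M) = λ^3 + 2λ^2 - 14λ + 72.
No integer candidate from the rational root theorem (±divisors of 72) is a root, so the roots are irrational. The cubic discriminant is Δ = -166800 < 0, so there is one real root and a complex-conjugate pair. p(-7) = -75 and p(-6) = 12 have opposite signs, so a root lies in (-7, -6); Newton's method refines it to λ ≈ -6.1651. Dividing out (λ - (-6.1651)) leaves approximately λ^2 - 4.1651λ + 11.6786. For λ^2 - 4.1651λ + 11.6786 the discriminant is -29.366. It is negative, so the remaining roots are the complex-conjugate pair λ ≈ 2.0826 ± 2.7095i. Their product equals the constant term, so |λ|^2 ≈ 11.6786 and |λ| ≈ 3.4174.
Thus the eigenvalues (to 4 decimals) are -6.1651 (modulus 6.1651); 2.0826 ± 2.7095i (modulus 3.4174). The spectral radius is the largest modulus: r(A) ≈ 6.1651. (Cross-check: r(A) ≤ ||A||_2 ≈ 6.6425; equality holds whenever A is normal, though it can also hold for some non-normal A.)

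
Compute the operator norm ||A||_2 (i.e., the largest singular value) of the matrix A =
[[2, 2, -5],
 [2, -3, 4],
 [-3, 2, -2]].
||A||_2 ≈ 7.8618 (= sqrt(largest eigenvalue of A^T A))

||A||_2 = sigma_max(A) = sqrt(lambda_max(A^T A)). Form the symmetric matrix M = A^T A =
[[17, -8, 4],
 [-8, 17, -26],
 [4, -26, 45]].
Its characteristic polynomial (trace, sum of principal 2x2 minors, determinant of M give the coefficients) is
  p(λ) = det(λ I - M) = λ^3 - 79λ^2 + 1063λ - 25.
No integer candidate from the rational root theorem (±divisors of 25) is a root, so the roots are irrational. The cubic discriminant is Δ = 2235977216 > 0, so there are three distinct real roots. p(0) = -25 and p(1) = 960 have opposite signs, so a root lies in (0, 1); Newton's method refines it to λ ≈ 0.0236. p(17) = 128 and p(18) = -655 have opposite signs, so a root lies in (17, 18); Newton's method refines it to λ ≈ 17.1683. p(61) = -2160 and p(62) = 533 have opposite signs, so a root lies in (61, 62); Newton's method refines it to λ ≈ 61.8082. Check (Vieta): the three roots sum to 79, matching tr M = 79.
So the eigenvalues of A^T A are ≈ 0.0236, 17.1683, 61.8082 (all ≥ 0, as they must be for A^T A). The largest is λ_max ≈ 61.8082, hence ||A||_2 = sqrt(λ_max) ≈ 7.8618.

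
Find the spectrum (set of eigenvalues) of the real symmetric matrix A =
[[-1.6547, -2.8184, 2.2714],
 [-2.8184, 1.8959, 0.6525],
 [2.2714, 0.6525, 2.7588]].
sigma(A) ≈ {-4, 3, 4}

A is real symmetric, so its spectrum consists of real eigenvalues. Expanding the characteristic polynomial of the displayed matrix gives
  det(λ I - A) = p(λ) = λ^3 + (-3)λ^2 + (-16)λ + (48).
Solving p(λ) = 0 yields eigenvalues ≈ -4, 3, 4. (A is shown rounded to 4 decimals, so these recover the underlying integer eigenvalues to within that precision.)
Verification: the trace of A = 3 equals the sum of eigenvalues 3, and det(A) ≈ -48.0001 matches the eigenvalue product -48.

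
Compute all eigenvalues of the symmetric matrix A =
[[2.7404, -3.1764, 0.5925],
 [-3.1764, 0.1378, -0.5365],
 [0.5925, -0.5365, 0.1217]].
sigma(A) ≈ {-2, 0, 5}

A is real symmetric, so its spectrum consists of real eigenvalues. Expanding the characteristic polynomial of the displayed matrix gives
  det(λ I - A) = p(λ) = λ^3 + (-3)λ^2 + (-10)λ + (0).
Solving p(λ) = 0 yields eigenvalues ≈ -2, 0, 5. (A is shown rounded to 4 decimals, so these recover the underlying integer eigenvalues to within that precision.)
Verification: the trace of A = 3 equals the sum of eigenvalues 3, and det(A) ≈ 0.0003 matches the eigenvalue product 0.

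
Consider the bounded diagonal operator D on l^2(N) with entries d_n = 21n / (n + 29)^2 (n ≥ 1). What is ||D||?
||D|| = 21/116 (attained at n = 29)

For D diagonal, ||D|| = sup_n |d_n|. Treat f(x) = 21x / (x + 29)^2 for real x > 0. By the quotient rule, f'(x) = 21(29 - x)/(x + 29)^3, which is positive for x < 29 and negative for x > 29. So f has a unique maximum at x = 29, and since 29 is a positive integer, the supremum over n ≥ 1 is attained at n = 29: d_29 = 21·29/(29 + 29)^2 = 21·29/3364 = 21/116. Hence ||D|| = 21/116.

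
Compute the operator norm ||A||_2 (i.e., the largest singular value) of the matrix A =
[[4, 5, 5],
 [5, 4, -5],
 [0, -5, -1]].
||A||_2 = sqrt(96) ≈ 9.798 (= sqrt(largest eigenvalue of A^T A))

||A||_2 = sigma_max(A) = sqrt(lambda_max(A^T A)). Form the symmetric matrix M = A^T A =
[[41, 40, -5],
 [40, 66, 10],
 [-5, 10, 51]].
Its characteristic polynomial (trace, sum of principal 2x2 minors, determinant of M give the coefficients) is
  p(λ) = det(λ I - M) = λ^3 - 158λ^2 + 6438λ - 46656.
By the rational root theorem any rational root is an integer divisor of 46656. Testing λ = 96: p(96) = 884736 - 1456128 + 618048 - 46656 = 0, so λ = 96 is a root. Dividing out (λ - 96) leaves p(λ) = (λ - 96)(λ^2 - 62λ + 486). For λ^2 - 62λ + 486 the discriminant is 1900. It is nonnegative but not a perfect square, so the roots are real and irrational: λ = (62 ± sqrt(1900))/2 ≈ 52.7945, 9.2055.
So the eigenvalues of A^T A are ≈ 9.2055, 52.7945, 96 (all ≥ 0, as they must be for A^T A). The largest is λ_max = 96, hence ||A||_2 = sqrt(λ_max) = sqrt(96) ≈ 9.798.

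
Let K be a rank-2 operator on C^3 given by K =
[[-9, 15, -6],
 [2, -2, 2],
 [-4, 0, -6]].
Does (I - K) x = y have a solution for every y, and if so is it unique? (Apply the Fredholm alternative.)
(I - K) is invertible (det(I - K) = 48 ≠ 0), so for every y in C^3 the equation (I - K) x = y has a unique solution.

K has rank 2 and factors as K = U V^T = u1 v1^T + u2 v2^T with u1 = (3, 0, -2), v1 = (-1, 3, 0), u2 = (-3, 1, -3), v2 = (2, -2, 2) (multiplying out reproduces the displayed K). The nonzero eigenvalues of U V^T coincide with those of the 2 x 2 matrix G = V^T U = [[v1·u1, v1·u2], [v2·u1, v2·u2]] = [[-3, 6], [2, -14]], and by the Sylvester determinant identity det(I_3 - U V^T) = det(I_2 - V^T U) = det([[4, -6], [-2, 15]]) = (4)(15) - (-6)(-2) = 48. (Direct check: I - K =
[[10, -15, 6],
 [-2, 3, -2],
 [4, 0, 7]]
has determinant 48.) The finite-dimensional Fredholm alternative says: either (I - K) is invertible, or ker(I - K) ≠ {0} and then range(I - K) = ker((I - K)^*)^⊥, with dim ker(I - K) = dim ker((I - K)^*). Since det(I - K) ≠ 0, 1 is not an eigenvalue of K and ker(I - K) = {0}, so we are in the first case: for every y there is a unique x = (I - K)^(-1) y. (Explicitly, by the Woodbury identity, (I - U V^T)^(-1) = I + U (I_2 - G)^(-1) V^T.)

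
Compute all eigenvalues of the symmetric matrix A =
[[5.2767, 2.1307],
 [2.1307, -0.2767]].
sigma(A) ≈ {-1, 6}

A is real symmetric, so its spectrum consists of real eigenvalues. Expanding the characteristic polynomial of the displayed matrix gives
  det(λ I - A) = p(λ) = λ^2 + (-5)λ + (-6).
Solving p(λ) = 0 yields eigenvalues ≈ -1, 6. (A is shown rounded to 4 decimals, so these recover the underlying integer eigenvalues to within that precision.)
Verification: the trace of A = 5 equals the sum of eigenvalues 5, and det(A) ≈ -5.9999 matches the eigenvalue product -6.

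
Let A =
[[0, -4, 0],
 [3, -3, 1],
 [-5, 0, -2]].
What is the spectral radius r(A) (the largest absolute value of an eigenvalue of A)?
r(A) ≈ 4.1074

The eigenvalues of A are the roots of its characteristic polynomial. With M = A (coefficients from the trace, the sum of principal 2x2 minors, and det A):
  p(λ) = det(λ I - M) = λ^3 + 5λ^2 + 18λ + 4.
No integer candidate from the rational root theorem (±divisors of 4) is a root, so the roots are irrational. The cubic discriminant is Δ = -11180 < 0, so there is one real root and a complex-conjugate pair. p(-1) = -10 and p(0) = 4 have opposite signs, so a root lies in (-1, 0); Newton's method refines it to λ ≈ -0.2371. Dividing out (λ - (-0.2371)) leaves approximately λ^2 + 4.7629λ + 16.8707. For λ^2 + 4.7629λ + 16.8707 the discriminant is -44.7977. It is negative, so the remaining roots are the complex-conjugate pair λ ≈ -2.3815 ± 3.3466i. Their product equals the constant term, so |λ|^2 ≈ 16.8707 and |λ| ≈ 4.1074.
Thus the eigenvalues (to 4 decimals) are -0.2371 (modulus 0.2371); -2.3815 ± 3.3466i (modulus 4.1074). The spectral radius is the largest modulus: r(A) ≈ 4.1074. (Cross-check: r(A) ≤ ||A||_2 ≈ 6.6154; equality holds whenever A is normal, though it can also hold for some non-normal A.)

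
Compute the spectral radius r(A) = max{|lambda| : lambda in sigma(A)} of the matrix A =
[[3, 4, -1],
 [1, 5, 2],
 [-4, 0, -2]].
r(A) ≈ 4.7084

The eigenvalues of A are the roots of its characteristic polynomial. With M = A (coefficients from the trace, the sum of principal 2x2 minors, and det A):
  p(λ) = det(λ I - M) = λ^3 - 6λ^2 - 9λ + 74.
No integer candidate from the rational root theorem (±divisors of 74) is a root, so the roots are irrational. The cubic discriminant is Δ = -6156 < 0, so there is one real root and a complex-conjugate pair. p(-4) = -50 and p(-3) = 20 have opposite signs, so a root lies in (-4, -3); Newton's method refines it to λ ≈ -3.3379. Dividing out (λ - (-3.3379)) leaves approximately λ^2 - 9.3379λ + 22.1694. For λ^2 - 9.3379λ + 22.1694 the discriminant is -1.4806. It is negative, so the remaining roots are the complex-conjugate pair λ ≈ 4.669 ± 0.6084i. Their product equals the constant term, so |λ|^2 ≈ 22.1694 and |λ| ≈ 4.7084.
Thus the eigenvalues (to 4 decimals) are -3.3379 (modulus 3.3379); 4.669 ± 0.6084i (modulus 4.7084). The spectral radius is the largest modulus: r(A) ≈ 4.7084. (Cross-check: r(A) ≤ ||A||_2 ≈ 7.3372; equality holds whenever A is normal, though it can also hold for some non-normal A.)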